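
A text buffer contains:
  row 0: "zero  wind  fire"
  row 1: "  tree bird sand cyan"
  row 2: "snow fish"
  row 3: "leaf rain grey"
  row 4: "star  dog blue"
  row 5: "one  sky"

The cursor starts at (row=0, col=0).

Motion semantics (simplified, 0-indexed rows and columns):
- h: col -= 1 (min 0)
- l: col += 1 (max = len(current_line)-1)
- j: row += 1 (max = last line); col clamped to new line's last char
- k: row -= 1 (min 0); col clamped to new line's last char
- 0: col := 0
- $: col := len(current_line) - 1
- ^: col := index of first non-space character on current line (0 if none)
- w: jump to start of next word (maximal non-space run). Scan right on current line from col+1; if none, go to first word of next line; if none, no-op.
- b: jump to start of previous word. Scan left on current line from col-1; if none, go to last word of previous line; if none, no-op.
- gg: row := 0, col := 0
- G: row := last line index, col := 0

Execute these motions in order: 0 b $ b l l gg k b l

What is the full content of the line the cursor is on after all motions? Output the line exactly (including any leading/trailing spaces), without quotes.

After 1 (0): row=0 col=0 char='z'
After 2 (b): row=0 col=0 char='z'
After 3 ($): row=0 col=15 char='e'
After 4 (b): row=0 col=12 char='f'
After 5 (l): row=0 col=13 char='i'
After 6 (l): row=0 col=14 char='r'
After 7 (gg): row=0 col=0 char='z'
After 8 (k): row=0 col=0 char='z'
After 9 (b): row=0 col=0 char='z'
After 10 (l): row=0 col=1 char='e'

Answer: zero  wind  fire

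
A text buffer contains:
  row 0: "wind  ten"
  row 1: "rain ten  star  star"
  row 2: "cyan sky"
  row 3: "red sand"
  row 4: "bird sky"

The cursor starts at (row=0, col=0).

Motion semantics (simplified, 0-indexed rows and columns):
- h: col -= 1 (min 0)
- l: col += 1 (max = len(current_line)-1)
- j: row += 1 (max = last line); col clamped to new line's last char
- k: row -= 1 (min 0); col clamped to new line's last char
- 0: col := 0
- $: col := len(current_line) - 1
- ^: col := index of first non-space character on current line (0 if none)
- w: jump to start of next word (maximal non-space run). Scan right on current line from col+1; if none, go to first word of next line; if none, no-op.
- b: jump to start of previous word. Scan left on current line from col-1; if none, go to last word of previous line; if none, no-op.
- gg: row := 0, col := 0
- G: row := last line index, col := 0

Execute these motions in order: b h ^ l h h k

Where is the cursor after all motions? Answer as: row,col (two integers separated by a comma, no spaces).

Answer: 0,0

Derivation:
After 1 (b): row=0 col=0 char='w'
After 2 (h): row=0 col=0 char='w'
After 3 (^): row=0 col=0 char='w'
After 4 (l): row=0 col=1 char='i'
After 5 (h): row=0 col=0 char='w'
After 6 (h): row=0 col=0 char='w'
After 7 (k): row=0 col=0 char='w'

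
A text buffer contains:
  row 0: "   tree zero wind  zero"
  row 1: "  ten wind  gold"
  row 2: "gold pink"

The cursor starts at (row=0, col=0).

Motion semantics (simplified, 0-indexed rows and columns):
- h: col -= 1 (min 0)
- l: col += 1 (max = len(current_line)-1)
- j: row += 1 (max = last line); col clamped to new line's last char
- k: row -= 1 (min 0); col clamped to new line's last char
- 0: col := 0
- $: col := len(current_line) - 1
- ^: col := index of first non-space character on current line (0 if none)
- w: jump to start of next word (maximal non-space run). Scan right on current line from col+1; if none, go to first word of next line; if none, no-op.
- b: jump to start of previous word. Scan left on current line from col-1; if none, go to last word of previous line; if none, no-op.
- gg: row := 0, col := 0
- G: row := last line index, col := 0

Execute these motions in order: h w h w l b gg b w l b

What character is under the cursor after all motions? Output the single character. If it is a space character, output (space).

After 1 (h): row=0 col=0 char='_'
After 2 (w): row=0 col=3 char='t'
After 3 (h): row=0 col=2 char='_'
After 4 (w): row=0 col=3 char='t'
After 5 (l): row=0 col=4 char='r'
After 6 (b): row=0 col=3 char='t'
After 7 (gg): row=0 col=0 char='_'
After 8 (b): row=0 col=0 char='_'
After 9 (w): row=0 col=3 char='t'
After 10 (l): row=0 col=4 char='r'
After 11 (b): row=0 col=3 char='t'

Answer: t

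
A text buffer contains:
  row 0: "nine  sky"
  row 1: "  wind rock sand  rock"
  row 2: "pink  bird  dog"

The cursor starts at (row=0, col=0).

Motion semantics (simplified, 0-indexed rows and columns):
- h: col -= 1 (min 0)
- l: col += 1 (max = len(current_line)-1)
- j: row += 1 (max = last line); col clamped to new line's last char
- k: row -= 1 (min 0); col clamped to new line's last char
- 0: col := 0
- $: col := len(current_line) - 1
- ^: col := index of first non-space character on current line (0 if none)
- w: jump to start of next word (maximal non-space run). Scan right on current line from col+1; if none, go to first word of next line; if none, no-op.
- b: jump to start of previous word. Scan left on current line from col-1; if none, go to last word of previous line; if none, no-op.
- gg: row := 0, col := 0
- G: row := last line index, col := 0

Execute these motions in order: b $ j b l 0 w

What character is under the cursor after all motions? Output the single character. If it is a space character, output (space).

Answer: w

Derivation:
After 1 (b): row=0 col=0 char='n'
After 2 ($): row=0 col=8 char='y'
After 3 (j): row=1 col=8 char='o'
After 4 (b): row=1 col=7 char='r'
After 5 (l): row=1 col=8 char='o'
After 6 (0): row=1 col=0 char='_'
After 7 (w): row=1 col=2 char='w'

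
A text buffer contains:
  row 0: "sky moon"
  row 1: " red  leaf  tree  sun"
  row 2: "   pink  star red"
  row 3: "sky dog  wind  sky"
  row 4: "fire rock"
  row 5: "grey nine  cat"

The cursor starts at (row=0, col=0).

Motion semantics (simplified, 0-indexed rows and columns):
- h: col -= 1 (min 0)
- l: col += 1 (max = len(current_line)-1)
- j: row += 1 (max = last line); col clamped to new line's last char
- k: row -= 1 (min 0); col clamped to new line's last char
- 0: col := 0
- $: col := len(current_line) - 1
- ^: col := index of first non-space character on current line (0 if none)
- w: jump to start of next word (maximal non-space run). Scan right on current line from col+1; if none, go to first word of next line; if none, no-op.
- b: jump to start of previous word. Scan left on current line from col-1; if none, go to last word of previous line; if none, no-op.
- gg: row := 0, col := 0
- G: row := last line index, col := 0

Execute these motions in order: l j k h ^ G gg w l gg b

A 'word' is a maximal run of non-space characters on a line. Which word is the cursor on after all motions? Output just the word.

After 1 (l): row=0 col=1 char='k'
After 2 (j): row=1 col=1 char='r'
After 3 (k): row=0 col=1 char='k'
After 4 (h): row=0 col=0 char='s'
After 5 (^): row=0 col=0 char='s'
After 6 (G): row=5 col=0 char='g'
After 7 (gg): row=0 col=0 char='s'
After 8 (w): row=0 col=4 char='m'
After 9 (l): row=0 col=5 char='o'
After 10 (gg): row=0 col=0 char='s'
After 11 (b): row=0 col=0 char='s'

Answer: sky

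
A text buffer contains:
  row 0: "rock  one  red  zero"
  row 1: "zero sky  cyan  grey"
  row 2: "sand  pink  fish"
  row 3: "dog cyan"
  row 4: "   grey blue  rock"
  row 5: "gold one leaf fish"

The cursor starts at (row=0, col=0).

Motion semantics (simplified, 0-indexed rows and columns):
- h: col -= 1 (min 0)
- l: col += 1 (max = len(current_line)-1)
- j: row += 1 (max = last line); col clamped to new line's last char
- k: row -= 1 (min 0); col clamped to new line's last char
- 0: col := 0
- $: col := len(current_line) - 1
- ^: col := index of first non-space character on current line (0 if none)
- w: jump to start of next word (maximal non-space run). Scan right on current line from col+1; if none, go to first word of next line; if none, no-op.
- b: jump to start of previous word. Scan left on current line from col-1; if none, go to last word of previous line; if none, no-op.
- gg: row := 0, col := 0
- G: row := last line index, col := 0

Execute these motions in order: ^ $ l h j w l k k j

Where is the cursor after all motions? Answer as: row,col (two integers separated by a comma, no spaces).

Answer: 1,1

Derivation:
After 1 (^): row=0 col=0 char='r'
After 2 ($): row=0 col=19 char='o'
After 3 (l): row=0 col=19 char='o'
After 4 (h): row=0 col=18 char='r'
After 5 (j): row=1 col=18 char='e'
After 6 (w): row=2 col=0 char='s'
After 7 (l): row=2 col=1 char='a'
After 8 (k): row=1 col=1 char='e'
After 9 (k): row=0 col=1 char='o'
After 10 (j): row=1 col=1 char='e'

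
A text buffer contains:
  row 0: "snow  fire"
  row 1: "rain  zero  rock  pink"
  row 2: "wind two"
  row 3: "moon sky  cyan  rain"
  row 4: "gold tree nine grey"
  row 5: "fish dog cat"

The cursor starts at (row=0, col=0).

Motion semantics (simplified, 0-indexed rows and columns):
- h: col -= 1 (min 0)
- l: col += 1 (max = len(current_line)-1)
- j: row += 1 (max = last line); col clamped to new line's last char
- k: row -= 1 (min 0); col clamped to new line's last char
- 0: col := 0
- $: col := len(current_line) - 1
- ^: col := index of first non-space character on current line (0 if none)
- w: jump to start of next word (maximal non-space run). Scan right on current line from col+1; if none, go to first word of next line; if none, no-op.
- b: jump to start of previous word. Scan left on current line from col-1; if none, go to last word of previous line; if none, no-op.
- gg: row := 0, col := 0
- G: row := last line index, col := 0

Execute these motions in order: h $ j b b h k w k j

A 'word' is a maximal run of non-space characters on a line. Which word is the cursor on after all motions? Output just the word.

After 1 (h): row=0 col=0 char='s'
After 2 ($): row=0 col=9 char='e'
After 3 (j): row=1 col=9 char='o'
After 4 (b): row=1 col=6 char='z'
After 5 (b): row=1 col=0 char='r'
After 6 (h): row=1 col=0 char='r'
After 7 (k): row=0 col=0 char='s'
After 8 (w): row=0 col=6 char='f'
After 9 (k): row=0 col=6 char='f'
After 10 (j): row=1 col=6 char='z'

Answer: zero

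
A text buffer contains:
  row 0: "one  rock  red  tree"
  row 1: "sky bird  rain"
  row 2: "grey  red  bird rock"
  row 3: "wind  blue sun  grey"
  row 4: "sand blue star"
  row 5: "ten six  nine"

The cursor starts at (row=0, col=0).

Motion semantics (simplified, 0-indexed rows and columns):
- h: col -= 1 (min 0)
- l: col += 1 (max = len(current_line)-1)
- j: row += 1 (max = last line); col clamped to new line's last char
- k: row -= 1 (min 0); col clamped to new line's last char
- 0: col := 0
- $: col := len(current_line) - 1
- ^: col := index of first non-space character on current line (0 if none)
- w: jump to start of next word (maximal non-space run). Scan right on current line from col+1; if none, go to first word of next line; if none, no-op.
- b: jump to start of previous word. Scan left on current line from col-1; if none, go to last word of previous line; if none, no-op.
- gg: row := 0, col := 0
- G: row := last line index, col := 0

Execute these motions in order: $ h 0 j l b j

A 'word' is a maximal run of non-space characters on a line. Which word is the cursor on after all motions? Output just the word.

After 1 ($): row=0 col=19 char='e'
After 2 (h): row=0 col=18 char='e'
After 3 (0): row=0 col=0 char='o'
After 4 (j): row=1 col=0 char='s'
After 5 (l): row=1 col=1 char='k'
After 6 (b): row=1 col=0 char='s'
After 7 (j): row=2 col=0 char='g'

Answer: grey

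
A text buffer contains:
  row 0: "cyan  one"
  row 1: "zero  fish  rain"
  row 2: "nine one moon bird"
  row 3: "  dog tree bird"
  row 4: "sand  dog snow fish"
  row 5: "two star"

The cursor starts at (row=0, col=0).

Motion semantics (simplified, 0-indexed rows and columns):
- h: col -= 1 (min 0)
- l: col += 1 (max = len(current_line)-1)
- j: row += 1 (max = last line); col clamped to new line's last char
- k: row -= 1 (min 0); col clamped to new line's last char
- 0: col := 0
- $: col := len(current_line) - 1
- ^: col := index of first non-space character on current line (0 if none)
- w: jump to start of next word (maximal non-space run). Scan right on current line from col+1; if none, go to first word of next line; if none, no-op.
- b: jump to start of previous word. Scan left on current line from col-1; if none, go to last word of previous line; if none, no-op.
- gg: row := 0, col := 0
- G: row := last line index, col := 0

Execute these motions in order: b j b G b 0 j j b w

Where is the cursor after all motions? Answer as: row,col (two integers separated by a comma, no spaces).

After 1 (b): row=0 col=0 char='c'
After 2 (j): row=1 col=0 char='z'
After 3 (b): row=0 col=6 char='o'
After 4 (G): row=5 col=0 char='t'
After 5 (b): row=4 col=15 char='f'
After 6 (0): row=4 col=0 char='s'
After 7 (j): row=5 col=0 char='t'
After 8 (j): row=5 col=0 char='t'
After 9 (b): row=4 col=15 char='f'
After 10 (w): row=5 col=0 char='t'

Answer: 5,0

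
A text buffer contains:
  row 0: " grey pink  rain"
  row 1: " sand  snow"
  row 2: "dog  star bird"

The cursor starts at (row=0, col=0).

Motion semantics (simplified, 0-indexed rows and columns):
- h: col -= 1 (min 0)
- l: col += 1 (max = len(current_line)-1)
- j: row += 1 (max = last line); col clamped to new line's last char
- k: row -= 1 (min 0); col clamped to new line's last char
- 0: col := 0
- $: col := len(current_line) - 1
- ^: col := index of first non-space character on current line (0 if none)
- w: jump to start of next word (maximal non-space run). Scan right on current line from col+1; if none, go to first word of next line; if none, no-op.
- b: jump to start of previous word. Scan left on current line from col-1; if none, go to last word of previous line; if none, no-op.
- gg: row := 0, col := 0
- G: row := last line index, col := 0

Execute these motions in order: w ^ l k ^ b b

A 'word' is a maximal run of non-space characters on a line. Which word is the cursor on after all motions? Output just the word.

Answer: grey

Derivation:
After 1 (w): row=0 col=1 char='g'
After 2 (^): row=0 col=1 char='g'
After 3 (l): row=0 col=2 char='r'
After 4 (k): row=0 col=2 char='r'
After 5 (^): row=0 col=1 char='g'
After 6 (b): row=0 col=1 char='g'
After 7 (b): row=0 col=1 char='g'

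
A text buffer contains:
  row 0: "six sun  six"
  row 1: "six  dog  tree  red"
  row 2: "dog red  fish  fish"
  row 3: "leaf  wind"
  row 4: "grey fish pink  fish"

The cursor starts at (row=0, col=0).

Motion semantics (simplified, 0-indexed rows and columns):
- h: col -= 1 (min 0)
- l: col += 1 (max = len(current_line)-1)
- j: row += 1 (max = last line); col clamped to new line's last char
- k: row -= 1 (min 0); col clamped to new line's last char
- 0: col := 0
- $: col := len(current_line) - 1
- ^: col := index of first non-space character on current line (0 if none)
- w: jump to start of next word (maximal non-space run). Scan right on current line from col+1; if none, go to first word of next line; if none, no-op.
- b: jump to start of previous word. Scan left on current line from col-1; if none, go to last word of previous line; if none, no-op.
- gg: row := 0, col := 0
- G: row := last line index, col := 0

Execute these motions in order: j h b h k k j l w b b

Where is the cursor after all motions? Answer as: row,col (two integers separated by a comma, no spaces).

Answer: 1,0

Derivation:
After 1 (j): row=1 col=0 char='s'
After 2 (h): row=1 col=0 char='s'
After 3 (b): row=0 col=9 char='s'
After 4 (h): row=0 col=8 char='_'
After 5 (k): row=0 col=8 char='_'
After 6 (k): row=0 col=8 char='_'
After 7 (j): row=1 col=8 char='_'
After 8 (l): row=1 col=9 char='_'
After 9 (w): row=1 col=10 char='t'
After 10 (b): row=1 col=5 char='d'
After 11 (b): row=1 col=0 char='s'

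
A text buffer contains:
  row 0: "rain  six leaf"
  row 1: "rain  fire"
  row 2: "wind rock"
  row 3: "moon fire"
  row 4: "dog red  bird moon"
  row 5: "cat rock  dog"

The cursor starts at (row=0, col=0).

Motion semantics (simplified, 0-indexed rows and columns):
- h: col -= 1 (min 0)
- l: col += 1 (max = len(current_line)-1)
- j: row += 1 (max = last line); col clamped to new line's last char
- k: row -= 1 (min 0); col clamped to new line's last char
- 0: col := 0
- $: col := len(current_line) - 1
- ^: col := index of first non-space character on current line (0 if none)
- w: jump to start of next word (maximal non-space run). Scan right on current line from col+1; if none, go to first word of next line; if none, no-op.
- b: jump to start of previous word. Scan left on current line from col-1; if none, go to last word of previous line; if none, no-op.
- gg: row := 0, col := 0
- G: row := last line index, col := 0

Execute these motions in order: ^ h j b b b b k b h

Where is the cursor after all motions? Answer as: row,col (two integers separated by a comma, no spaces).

After 1 (^): row=0 col=0 char='r'
After 2 (h): row=0 col=0 char='r'
After 3 (j): row=1 col=0 char='r'
After 4 (b): row=0 col=10 char='l'
After 5 (b): row=0 col=6 char='s'
After 6 (b): row=0 col=0 char='r'
After 7 (b): row=0 col=0 char='r'
After 8 (k): row=0 col=0 char='r'
After 9 (b): row=0 col=0 char='r'
After 10 (h): row=0 col=0 char='r'

Answer: 0,0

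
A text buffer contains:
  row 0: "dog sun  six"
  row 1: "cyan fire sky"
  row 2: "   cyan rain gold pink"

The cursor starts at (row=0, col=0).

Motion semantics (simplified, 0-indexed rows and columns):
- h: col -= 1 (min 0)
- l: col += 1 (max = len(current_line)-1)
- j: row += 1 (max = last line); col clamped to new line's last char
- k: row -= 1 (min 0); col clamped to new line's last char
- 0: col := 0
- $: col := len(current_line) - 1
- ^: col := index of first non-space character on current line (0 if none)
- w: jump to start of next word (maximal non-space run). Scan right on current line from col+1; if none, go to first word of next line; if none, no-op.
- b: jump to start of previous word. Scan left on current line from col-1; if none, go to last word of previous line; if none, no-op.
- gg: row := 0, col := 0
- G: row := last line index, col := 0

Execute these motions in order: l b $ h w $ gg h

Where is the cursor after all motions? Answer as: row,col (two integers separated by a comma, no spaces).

Answer: 0,0

Derivation:
After 1 (l): row=0 col=1 char='o'
After 2 (b): row=0 col=0 char='d'
After 3 ($): row=0 col=11 char='x'
After 4 (h): row=0 col=10 char='i'
After 5 (w): row=1 col=0 char='c'
After 6 ($): row=1 col=12 char='y'
After 7 (gg): row=0 col=0 char='d'
After 8 (h): row=0 col=0 char='d'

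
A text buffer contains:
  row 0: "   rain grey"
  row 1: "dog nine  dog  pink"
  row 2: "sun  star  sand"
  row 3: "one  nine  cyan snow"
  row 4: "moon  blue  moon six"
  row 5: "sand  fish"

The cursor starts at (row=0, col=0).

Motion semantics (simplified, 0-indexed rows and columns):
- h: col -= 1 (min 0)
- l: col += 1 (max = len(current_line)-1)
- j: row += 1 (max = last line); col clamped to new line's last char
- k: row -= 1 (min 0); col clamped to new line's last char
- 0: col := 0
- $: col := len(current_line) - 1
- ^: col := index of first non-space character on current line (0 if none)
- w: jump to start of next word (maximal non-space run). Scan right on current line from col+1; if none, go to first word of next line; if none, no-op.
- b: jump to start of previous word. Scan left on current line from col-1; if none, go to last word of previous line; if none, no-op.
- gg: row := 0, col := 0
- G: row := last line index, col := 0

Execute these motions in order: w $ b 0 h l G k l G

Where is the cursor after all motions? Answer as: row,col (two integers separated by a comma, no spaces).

Answer: 5,0

Derivation:
After 1 (w): row=0 col=3 char='r'
After 2 ($): row=0 col=11 char='y'
After 3 (b): row=0 col=8 char='g'
After 4 (0): row=0 col=0 char='_'
After 5 (h): row=0 col=0 char='_'
After 6 (l): row=0 col=1 char='_'
After 7 (G): row=5 col=0 char='s'
After 8 (k): row=4 col=0 char='m'
After 9 (l): row=4 col=1 char='o'
After 10 (G): row=5 col=0 char='s'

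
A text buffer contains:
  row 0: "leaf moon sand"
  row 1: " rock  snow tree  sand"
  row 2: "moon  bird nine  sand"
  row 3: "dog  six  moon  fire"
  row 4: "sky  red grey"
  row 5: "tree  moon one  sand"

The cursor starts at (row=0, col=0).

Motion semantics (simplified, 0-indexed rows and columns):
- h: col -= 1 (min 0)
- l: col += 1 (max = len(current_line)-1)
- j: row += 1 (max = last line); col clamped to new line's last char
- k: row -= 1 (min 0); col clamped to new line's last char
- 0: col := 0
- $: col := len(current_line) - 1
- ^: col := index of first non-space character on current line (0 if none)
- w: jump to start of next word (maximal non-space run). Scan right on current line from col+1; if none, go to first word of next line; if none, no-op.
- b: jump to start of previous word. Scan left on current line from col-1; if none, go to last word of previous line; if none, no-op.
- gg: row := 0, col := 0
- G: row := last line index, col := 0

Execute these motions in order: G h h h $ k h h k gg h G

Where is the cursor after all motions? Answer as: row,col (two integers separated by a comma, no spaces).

After 1 (G): row=5 col=0 char='t'
After 2 (h): row=5 col=0 char='t'
After 3 (h): row=5 col=0 char='t'
After 4 (h): row=5 col=0 char='t'
After 5 ($): row=5 col=19 char='d'
After 6 (k): row=4 col=12 char='y'
After 7 (h): row=4 col=11 char='e'
After 8 (h): row=4 col=10 char='r'
After 9 (k): row=3 col=10 char='m'
After 10 (gg): row=0 col=0 char='l'
After 11 (h): row=0 col=0 char='l'
After 12 (G): row=5 col=0 char='t'

Answer: 5,0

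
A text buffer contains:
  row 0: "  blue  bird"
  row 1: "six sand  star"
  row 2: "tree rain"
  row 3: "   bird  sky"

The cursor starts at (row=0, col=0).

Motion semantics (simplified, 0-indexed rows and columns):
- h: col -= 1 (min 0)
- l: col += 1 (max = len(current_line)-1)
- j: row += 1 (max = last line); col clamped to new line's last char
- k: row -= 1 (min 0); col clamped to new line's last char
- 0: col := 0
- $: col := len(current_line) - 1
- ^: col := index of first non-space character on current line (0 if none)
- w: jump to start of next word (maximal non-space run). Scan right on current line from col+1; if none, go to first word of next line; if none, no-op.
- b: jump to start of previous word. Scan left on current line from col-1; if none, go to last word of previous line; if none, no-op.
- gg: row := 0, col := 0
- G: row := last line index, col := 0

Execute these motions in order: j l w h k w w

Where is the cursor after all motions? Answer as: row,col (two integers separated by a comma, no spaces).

After 1 (j): row=1 col=0 char='s'
After 2 (l): row=1 col=1 char='i'
After 3 (w): row=1 col=4 char='s'
After 4 (h): row=1 col=3 char='_'
After 5 (k): row=0 col=3 char='l'
After 6 (w): row=0 col=8 char='b'
After 7 (w): row=1 col=0 char='s'

Answer: 1,0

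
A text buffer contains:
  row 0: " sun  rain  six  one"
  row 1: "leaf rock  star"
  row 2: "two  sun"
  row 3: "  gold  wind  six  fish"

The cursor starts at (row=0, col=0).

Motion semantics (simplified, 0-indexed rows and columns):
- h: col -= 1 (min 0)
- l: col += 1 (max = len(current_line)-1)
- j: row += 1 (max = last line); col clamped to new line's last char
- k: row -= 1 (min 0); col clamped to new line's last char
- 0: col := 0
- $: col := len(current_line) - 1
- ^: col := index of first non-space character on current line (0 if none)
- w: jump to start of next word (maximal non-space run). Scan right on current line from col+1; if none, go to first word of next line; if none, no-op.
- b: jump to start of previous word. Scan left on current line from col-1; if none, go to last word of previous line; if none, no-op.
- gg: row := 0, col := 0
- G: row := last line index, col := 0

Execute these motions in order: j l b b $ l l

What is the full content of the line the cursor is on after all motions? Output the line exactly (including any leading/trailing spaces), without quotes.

Answer:  sun  rain  six  one

Derivation:
After 1 (j): row=1 col=0 char='l'
After 2 (l): row=1 col=1 char='e'
After 3 (b): row=1 col=0 char='l'
After 4 (b): row=0 col=17 char='o'
After 5 ($): row=0 col=19 char='e'
After 6 (l): row=0 col=19 char='e'
After 7 (l): row=0 col=19 char='e'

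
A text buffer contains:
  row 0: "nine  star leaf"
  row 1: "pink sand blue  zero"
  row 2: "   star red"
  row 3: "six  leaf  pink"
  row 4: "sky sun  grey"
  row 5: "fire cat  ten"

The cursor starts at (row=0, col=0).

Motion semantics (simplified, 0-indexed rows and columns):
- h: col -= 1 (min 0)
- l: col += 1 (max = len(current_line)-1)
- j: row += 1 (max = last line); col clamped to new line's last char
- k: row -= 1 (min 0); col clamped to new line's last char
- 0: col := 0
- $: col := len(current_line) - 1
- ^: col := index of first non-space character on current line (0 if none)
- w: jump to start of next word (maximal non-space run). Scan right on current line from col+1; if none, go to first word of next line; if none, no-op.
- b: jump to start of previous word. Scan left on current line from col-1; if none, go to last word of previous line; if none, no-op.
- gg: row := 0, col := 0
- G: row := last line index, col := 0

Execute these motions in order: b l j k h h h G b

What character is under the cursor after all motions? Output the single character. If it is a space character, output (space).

After 1 (b): row=0 col=0 char='n'
After 2 (l): row=0 col=1 char='i'
After 3 (j): row=1 col=1 char='i'
After 4 (k): row=0 col=1 char='i'
After 5 (h): row=0 col=0 char='n'
After 6 (h): row=0 col=0 char='n'
After 7 (h): row=0 col=0 char='n'
After 8 (G): row=5 col=0 char='f'
After 9 (b): row=4 col=9 char='g'

Answer: g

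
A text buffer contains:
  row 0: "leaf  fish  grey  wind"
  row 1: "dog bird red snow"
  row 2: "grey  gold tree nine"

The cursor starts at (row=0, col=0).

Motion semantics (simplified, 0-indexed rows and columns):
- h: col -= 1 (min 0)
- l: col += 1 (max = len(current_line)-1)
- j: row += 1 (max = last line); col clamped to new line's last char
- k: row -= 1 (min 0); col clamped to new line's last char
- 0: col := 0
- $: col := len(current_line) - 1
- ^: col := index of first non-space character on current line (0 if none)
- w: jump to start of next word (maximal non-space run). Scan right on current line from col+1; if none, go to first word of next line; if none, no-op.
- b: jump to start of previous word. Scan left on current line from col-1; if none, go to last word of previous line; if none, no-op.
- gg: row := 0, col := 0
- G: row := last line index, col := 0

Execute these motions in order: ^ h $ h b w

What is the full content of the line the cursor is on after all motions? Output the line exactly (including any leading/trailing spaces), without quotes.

After 1 (^): row=0 col=0 char='l'
After 2 (h): row=0 col=0 char='l'
After 3 ($): row=0 col=21 char='d'
After 4 (h): row=0 col=20 char='n'
After 5 (b): row=0 col=18 char='w'
After 6 (w): row=1 col=0 char='d'

Answer: dog bird red snow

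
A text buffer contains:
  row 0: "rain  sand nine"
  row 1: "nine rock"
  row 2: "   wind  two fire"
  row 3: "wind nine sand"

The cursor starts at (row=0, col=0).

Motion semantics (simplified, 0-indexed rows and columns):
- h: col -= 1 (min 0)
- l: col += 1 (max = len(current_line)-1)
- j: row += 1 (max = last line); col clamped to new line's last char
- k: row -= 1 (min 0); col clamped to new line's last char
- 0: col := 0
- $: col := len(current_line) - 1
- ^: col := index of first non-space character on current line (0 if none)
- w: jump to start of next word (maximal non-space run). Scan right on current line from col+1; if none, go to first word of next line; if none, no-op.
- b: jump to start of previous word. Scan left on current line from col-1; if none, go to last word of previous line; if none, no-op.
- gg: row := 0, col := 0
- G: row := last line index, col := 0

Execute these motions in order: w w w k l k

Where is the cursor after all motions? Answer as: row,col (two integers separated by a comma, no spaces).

Answer: 0,1

Derivation:
After 1 (w): row=0 col=6 char='s'
After 2 (w): row=0 col=11 char='n'
After 3 (w): row=1 col=0 char='n'
After 4 (k): row=0 col=0 char='r'
After 5 (l): row=0 col=1 char='a'
After 6 (k): row=0 col=1 char='a'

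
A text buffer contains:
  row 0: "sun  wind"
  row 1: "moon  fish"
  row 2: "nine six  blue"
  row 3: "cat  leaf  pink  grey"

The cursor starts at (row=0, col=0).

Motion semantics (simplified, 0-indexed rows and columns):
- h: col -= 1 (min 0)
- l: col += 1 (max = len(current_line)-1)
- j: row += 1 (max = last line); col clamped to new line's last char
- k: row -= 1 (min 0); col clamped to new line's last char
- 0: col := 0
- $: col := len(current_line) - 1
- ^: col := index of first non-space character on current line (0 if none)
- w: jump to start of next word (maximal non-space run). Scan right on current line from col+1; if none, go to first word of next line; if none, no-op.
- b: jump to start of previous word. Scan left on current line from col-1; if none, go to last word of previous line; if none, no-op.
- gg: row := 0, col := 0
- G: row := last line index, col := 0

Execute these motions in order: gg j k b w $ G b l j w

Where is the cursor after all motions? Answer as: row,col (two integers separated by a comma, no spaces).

After 1 (gg): row=0 col=0 char='s'
After 2 (j): row=1 col=0 char='m'
After 3 (k): row=0 col=0 char='s'
After 4 (b): row=0 col=0 char='s'
After 5 (w): row=0 col=5 char='w'
After 6 ($): row=0 col=8 char='d'
After 7 (G): row=3 col=0 char='c'
After 8 (b): row=2 col=10 char='b'
After 9 (l): row=2 col=11 char='l'
After 10 (j): row=3 col=11 char='p'
After 11 (w): row=3 col=17 char='g'

Answer: 3,17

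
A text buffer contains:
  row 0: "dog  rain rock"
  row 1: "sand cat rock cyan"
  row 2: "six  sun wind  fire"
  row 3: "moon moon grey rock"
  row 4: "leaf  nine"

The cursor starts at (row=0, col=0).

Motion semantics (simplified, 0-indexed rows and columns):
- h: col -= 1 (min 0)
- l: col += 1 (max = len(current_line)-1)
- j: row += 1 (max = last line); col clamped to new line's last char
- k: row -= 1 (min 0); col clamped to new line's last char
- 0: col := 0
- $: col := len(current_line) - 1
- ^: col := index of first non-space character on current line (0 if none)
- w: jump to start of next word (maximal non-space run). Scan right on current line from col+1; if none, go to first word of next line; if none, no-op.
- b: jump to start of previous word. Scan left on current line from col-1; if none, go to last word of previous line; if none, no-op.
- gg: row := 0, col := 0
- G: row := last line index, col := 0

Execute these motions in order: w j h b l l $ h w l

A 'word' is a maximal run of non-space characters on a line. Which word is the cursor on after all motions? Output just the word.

After 1 (w): row=0 col=5 char='r'
After 2 (j): row=1 col=5 char='c'
After 3 (h): row=1 col=4 char='_'
After 4 (b): row=1 col=0 char='s'
After 5 (l): row=1 col=1 char='a'
After 6 (l): row=1 col=2 char='n'
After 7 ($): row=1 col=17 char='n'
After 8 (h): row=1 col=16 char='a'
After 9 (w): row=2 col=0 char='s'
After 10 (l): row=2 col=1 char='i'

Answer: six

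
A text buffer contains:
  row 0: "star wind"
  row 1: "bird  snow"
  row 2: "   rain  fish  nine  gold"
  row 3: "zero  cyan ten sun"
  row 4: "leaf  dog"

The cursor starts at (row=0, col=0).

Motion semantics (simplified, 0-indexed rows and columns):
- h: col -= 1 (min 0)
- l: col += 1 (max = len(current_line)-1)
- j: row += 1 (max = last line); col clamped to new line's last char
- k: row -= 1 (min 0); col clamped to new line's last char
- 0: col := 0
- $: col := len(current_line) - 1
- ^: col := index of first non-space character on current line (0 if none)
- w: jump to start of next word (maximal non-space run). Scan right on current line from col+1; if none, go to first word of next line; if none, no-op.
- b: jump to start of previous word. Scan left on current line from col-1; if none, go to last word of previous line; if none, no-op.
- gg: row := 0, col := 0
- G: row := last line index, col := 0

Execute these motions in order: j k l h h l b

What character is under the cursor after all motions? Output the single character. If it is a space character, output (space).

Answer: s

Derivation:
After 1 (j): row=1 col=0 char='b'
After 2 (k): row=0 col=0 char='s'
After 3 (l): row=0 col=1 char='t'
After 4 (h): row=0 col=0 char='s'
After 5 (h): row=0 col=0 char='s'
After 6 (l): row=0 col=1 char='t'
After 7 (b): row=0 col=0 char='s'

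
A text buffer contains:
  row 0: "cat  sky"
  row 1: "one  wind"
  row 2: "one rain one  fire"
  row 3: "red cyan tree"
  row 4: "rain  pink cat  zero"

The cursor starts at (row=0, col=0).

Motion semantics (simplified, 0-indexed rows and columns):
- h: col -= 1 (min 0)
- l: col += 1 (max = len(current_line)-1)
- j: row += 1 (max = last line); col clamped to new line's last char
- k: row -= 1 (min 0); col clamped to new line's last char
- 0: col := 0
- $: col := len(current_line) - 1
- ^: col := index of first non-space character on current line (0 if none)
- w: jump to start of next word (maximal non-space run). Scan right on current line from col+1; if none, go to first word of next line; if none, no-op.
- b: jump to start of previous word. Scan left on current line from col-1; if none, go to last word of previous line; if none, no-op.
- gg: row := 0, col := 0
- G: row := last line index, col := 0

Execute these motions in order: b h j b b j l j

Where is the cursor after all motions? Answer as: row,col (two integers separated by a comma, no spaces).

After 1 (b): row=0 col=0 char='c'
After 2 (h): row=0 col=0 char='c'
After 3 (j): row=1 col=0 char='o'
After 4 (b): row=0 col=5 char='s'
After 5 (b): row=0 col=0 char='c'
After 6 (j): row=1 col=0 char='o'
After 7 (l): row=1 col=1 char='n'
After 8 (j): row=2 col=1 char='n'

Answer: 2,1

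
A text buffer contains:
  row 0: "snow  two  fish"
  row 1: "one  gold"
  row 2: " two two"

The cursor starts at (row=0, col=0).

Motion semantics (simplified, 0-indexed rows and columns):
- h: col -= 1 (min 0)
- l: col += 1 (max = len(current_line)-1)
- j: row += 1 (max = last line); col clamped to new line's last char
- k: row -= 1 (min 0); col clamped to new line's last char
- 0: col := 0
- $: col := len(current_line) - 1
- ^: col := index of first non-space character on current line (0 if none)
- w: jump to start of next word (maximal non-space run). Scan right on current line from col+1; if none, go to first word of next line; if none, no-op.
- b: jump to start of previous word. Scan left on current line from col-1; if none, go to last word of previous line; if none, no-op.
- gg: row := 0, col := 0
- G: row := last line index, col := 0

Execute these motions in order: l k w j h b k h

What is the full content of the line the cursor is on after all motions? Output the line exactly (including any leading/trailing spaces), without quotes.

After 1 (l): row=0 col=1 char='n'
After 2 (k): row=0 col=1 char='n'
After 3 (w): row=0 col=6 char='t'
After 4 (j): row=1 col=6 char='o'
After 5 (h): row=1 col=5 char='g'
After 6 (b): row=1 col=0 char='o'
After 7 (k): row=0 col=0 char='s'
After 8 (h): row=0 col=0 char='s'

Answer: snow  two  fish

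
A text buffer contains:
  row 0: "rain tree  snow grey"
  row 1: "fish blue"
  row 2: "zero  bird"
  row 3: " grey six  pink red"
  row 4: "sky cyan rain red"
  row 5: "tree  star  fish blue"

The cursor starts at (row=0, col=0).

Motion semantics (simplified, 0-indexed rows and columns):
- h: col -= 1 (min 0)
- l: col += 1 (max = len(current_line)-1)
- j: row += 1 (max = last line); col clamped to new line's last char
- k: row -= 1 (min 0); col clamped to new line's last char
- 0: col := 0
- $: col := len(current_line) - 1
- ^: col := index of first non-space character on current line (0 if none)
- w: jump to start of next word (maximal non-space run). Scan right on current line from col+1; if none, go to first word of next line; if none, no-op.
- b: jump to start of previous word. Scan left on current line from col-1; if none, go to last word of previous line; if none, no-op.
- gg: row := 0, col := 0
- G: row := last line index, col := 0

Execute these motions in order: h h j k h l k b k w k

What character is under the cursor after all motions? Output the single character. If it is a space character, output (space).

Answer: t

Derivation:
After 1 (h): row=0 col=0 char='r'
After 2 (h): row=0 col=0 char='r'
After 3 (j): row=1 col=0 char='f'
After 4 (k): row=0 col=0 char='r'
After 5 (h): row=0 col=0 char='r'
After 6 (l): row=0 col=1 char='a'
After 7 (k): row=0 col=1 char='a'
After 8 (b): row=0 col=0 char='r'
After 9 (k): row=0 col=0 char='r'
After 10 (w): row=0 col=5 char='t'
After 11 (k): row=0 col=5 char='t'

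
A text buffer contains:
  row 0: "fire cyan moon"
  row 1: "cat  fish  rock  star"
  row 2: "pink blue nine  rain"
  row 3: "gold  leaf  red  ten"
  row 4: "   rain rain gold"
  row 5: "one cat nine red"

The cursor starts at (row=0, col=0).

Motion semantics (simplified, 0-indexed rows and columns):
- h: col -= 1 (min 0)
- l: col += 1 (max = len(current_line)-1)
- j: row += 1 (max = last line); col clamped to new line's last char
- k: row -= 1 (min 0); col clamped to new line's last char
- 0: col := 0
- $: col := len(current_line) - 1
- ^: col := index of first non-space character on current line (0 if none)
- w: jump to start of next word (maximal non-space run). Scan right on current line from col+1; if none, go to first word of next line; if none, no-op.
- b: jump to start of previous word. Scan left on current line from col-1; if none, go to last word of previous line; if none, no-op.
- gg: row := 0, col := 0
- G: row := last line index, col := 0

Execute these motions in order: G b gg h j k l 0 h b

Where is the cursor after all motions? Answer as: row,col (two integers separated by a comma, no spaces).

Answer: 0,0

Derivation:
After 1 (G): row=5 col=0 char='o'
After 2 (b): row=4 col=13 char='g'
After 3 (gg): row=0 col=0 char='f'
After 4 (h): row=0 col=0 char='f'
After 5 (j): row=1 col=0 char='c'
After 6 (k): row=0 col=0 char='f'
After 7 (l): row=0 col=1 char='i'
After 8 (0): row=0 col=0 char='f'
After 9 (h): row=0 col=0 char='f'
After 10 (b): row=0 col=0 char='f'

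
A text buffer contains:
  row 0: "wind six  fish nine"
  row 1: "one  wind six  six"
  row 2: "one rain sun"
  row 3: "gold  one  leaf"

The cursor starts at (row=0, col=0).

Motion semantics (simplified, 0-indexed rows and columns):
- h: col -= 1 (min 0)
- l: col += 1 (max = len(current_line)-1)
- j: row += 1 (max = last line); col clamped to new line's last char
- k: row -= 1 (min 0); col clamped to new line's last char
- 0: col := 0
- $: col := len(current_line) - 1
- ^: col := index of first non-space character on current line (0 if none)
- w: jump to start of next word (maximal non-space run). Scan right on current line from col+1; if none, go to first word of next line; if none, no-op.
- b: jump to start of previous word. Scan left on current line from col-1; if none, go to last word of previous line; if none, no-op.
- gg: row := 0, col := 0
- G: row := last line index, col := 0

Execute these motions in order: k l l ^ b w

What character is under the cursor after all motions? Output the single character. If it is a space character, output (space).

Answer: s

Derivation:
After 1 (k): row=0 col=0 char='w'
After 2 (l): row=0 col=1 char='i'
After 3 (l): row=0 col=2 char='n'
After 4 (^): row=0 col=0 char='w'
After 5 (b): row=0 col=0 char='w'
After 6 (w): row=0 col=5 char='s'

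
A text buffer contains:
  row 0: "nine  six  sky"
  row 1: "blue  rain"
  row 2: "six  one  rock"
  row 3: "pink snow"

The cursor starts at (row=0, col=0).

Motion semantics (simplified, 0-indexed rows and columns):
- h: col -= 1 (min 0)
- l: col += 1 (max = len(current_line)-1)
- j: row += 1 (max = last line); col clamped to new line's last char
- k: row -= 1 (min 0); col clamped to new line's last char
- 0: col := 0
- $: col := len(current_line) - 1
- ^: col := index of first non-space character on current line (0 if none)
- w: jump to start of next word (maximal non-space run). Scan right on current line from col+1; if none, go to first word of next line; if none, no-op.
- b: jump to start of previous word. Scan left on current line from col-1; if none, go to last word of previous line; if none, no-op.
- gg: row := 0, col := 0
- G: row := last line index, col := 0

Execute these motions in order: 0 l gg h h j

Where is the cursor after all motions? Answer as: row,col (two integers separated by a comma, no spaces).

Answer: 1,0

Derivation:
After 1 (0): row=0 col=0 char='n'
After 2 (l): row=0 col=1 char='i'
After 3 (gg): row=0 col=0 char='n'
After 4 (h): row=0 col=0 char='n'
After 5 (h): row=0 col=0 char='n'
After 6 (j): row=1 col=0 char='b'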